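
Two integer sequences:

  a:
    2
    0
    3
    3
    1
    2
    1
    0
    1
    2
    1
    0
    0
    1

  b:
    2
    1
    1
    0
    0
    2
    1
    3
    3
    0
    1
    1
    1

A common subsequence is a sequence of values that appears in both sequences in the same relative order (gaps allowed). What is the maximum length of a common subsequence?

Match 2 [1,1]; then 0 [2,5]; then 3 [3,8]; then 3 [4,9]; then 0 [8,10]; then 1 [9,11]; then 1 [11,12]; then 1 [14,13] — 8 values in the same relative order in both. dp[14][13] = 8 confirms this is the maximum.

8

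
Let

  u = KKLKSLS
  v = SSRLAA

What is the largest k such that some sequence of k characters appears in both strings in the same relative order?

Let dp[i][j] be the LCS length of the first i characters of u and the first j characters of v. dp[i][j] = dp[i-1][j-1]+1 when the i-th and j-th characters match, else max(dp[i-1][j], dp[i][j-1]).
    ·  S  S  R  L  A  A
 ·  0  0  0  0  0  0  0
 K  0  0  0  0  0  0  0
 K  0  0  0  0  0  0  0
 L  0  0  0  0  1  1  1
 K  0  0  0  0  1  1  1
 S  0  1  1  1  1  1  1
 L  0  1  1  1  2  2  2
 S  0  1  2  2  2  2  2
dp[7][6] = 2. One LCS (by backtracking along matches): SL.

2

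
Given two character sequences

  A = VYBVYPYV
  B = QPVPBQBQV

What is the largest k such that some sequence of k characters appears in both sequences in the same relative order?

3

Let dp[i][j] be the LCS length of the first i characters of A and the first j characters of B. dp[i][j] = dp[i-1][j-1]+1 when the i-th and j-th characters match, else max(dp[i-1][j], dp[i][j-1]).
    ·  Q  P  V  P  B  Q  B  Q  V
 ·  0  0  0  0  0  0  0  0  0  0
 V  0  0  0  1  1  1  1  1  1  1
 Y  0  0  0  1  1  1  1  1  1  1
 B  0  0  0  1  1  2  2  2  2  2
 V  0  0  0  1  1  2  2  2  2  3
 Y  0  0  0  1  1  2  2  2  2  3
 P  0  0  1  1  2  2  2  2  2  3
 Y  0  0  1  1  2  2  2  2  2  3
 V  0  0  1  2  2  2  2  2  2  3
dp[8][9] = 3. One LCS (by backtracking along matches): VBV.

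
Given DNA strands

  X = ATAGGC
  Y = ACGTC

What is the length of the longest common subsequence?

3

One common subsequence of length 3: A at X[1]=Y[1]; then T at X[2]=Y[4]; then C at X[6]=Y[5]. dp[6][5] = 3 confirms this is the maximum.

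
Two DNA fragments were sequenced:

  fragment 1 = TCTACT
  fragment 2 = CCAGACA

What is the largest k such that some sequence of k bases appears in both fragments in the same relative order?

Pick C (fragment 1 #2, fragment 2 #2), then A (fragment 1 #4, fragment 2 #5), then C (fragment 1 #5, fragment 2 #6); all 3 bases appear in both, in order. dp[6][7] = 3 confirms this is the maximum.

3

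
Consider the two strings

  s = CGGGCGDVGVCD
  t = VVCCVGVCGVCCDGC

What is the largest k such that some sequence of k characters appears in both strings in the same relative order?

Taking C [1,3]; then C [5,4]; then G [6,6]; then V [8,7]; then G [9,9]; then V [10,10]; then C [11,12]; then D [12,13] gives a common subsequence of length 8. Since dp[12][15] = 8, nothing longer is possible.

8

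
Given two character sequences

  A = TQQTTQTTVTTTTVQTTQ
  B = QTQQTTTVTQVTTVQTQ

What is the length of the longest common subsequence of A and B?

14

Match T (A #1, B #2) → Q (A #2, B #3) → Q (A #3, B #4) → T (A #4, B #5) → T (A #5, B #6) → T (A #7, B #7) → T (A #8, B #9) → V (A #9, B #11) → T (A #12, B #12) → T (A #13, B #13) → V (A #14, B #14) → Q (A #15, B #15) → T (A #17, B #16) → Q (A #18, B #17) — 14 characters in the same relative order in both. Since dp[18][17] = 14, nothing longer is possible.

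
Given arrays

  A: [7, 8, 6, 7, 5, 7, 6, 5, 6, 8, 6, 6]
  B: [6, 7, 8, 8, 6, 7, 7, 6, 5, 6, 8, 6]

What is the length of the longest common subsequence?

Let dp[i][j] be the LCS length of the first i values of A and the first j values of B. dp[i][j] = dp[i-1][j-1]+1 when the i-th and j-th values match, else max(dp[i-1][j], dp[i][j-1]).
    ·  6  7  8  8  6  7  7  6  5  6  8  6
 ·  0  0  0  0  0  0  0  0  0  0  0  0  0
 7  0  0  1  1  1  1  1  1  1  1  1  1  1
 8  0  0  1  2  2  2  2  2  2  2  2  2  2
 6  0  1  1  2  2  3  3  3  3  3  3  3  3
 7  0  1  2  2  2  3  4  4  4  4  4  4  4
 5  0  1  2  2  2  3  4  4  4  5  5  5  5
 7  0  1  2  2  2  3  4  5  5  5  5  5  5
 6  0  1  2  2  2  3  4  5  6  6  6  6  6
 5  0  1  2  2  2  3  4  5  6  7  7  7  7
 6  0  1  2  2  2  3  4  5  6  7  8  8  8
 8  0  1  2  3  3  3  4  5  6  7  8  9  9
 6  0  1  2  3  3  4  4  5  6  7  8  9 10
 6  0  1  2  3  3  4  4  5  6  7  8  9 10
dp[12][12] = 10. One LCS (by backtracking along matches): 7, 8, 6, 7, 7, 6, 5, 6, 8, 6.

10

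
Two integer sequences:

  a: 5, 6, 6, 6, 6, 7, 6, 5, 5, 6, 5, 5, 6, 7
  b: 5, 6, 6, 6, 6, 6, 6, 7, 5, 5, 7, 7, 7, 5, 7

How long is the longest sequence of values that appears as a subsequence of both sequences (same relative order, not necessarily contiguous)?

10

Taking 5 [1,1]; then 6 [2,4]; then 6 [3,5]; then 6 [4,6]; then 6 [5,7]; then 7 [6,8]; then 5 [8,9]; then 5 [9,10]; then 5 [12,14]; then 7 [14,15] gives a common subsequence of length 10. dp[14][15] = 10 confirms this is the maximum.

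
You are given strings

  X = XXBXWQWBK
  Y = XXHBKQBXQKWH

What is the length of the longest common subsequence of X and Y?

6

Let dp[i][j] be the LCS length of the first i characters of X and the first j characters of Y. dp[i][j] = dp[i-1][j-1]+1 when the i-th and j-th characters match, else max(dp[i-1][j], dp[i][j-1]).
    ·  X  X  H  B  K  Q  B  X  Q  K  W  H
 ·  0  0  0  0  0  0  0  0  0  0  0  0  0
 X  0  1  1  1  1  1  1  1  1  1  1  1  1
 X  0  1  2  2  2  2  2  2  2  2  2  2  2
 B  0  1  2  2  3  3  3  3  3  3  3  3  3
 X  0  1  2  2  3  3  3  3  4  4  4  4  4
 W  0  1  2  2  3  3  3  3  4  4  4  5  5
 Q  0  1  2  2  3  3  4  4  4  5  5  5  5
 W  0  1  2  2  3  3  4  4  4  5  5  6  6
 B  0  1  2  2  3  3  4  5  5  5  5  6  6
 K  0  1  2  2  3  4  4  5  5  5  6  6  6
dp[9][12] = 6. One LCS (by backtracking along matches): XXBXQW.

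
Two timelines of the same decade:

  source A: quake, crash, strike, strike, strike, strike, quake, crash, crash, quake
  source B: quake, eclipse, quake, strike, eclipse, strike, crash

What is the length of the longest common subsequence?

4

One common subsequence of length 4: quake [1,3], then strike [3,4], then strike [6,6], then crash [9,7]. Since dp[10][7] = 4, nothing longer is possible.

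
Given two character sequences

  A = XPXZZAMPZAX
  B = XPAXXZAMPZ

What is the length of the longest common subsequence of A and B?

Let dp[i][j] be the LCS length of the first i characters of A and the first j characters of B. dp[i][j] = dp[i-1][j-1]+1 when the i-th and j-th characters match, else max(dp[i-1][j], dp[i][j-1]).
    ·  X  P  A  X  X  Z  A  M  P  Z
 ·  0  0  0  0  0  0  0  0  0  0  0
 X  0  1  1  1  1  1  1  1  1  1  1
 P  0  1  2  2  2  2  2  2  2  2  2
 X  0  1  2  2  3  3  3  3  3  3  3
 Z  0  1  2  2  3  3  4  4  4  4  4
 Z  0  1  2  2  3  3  4  4  4  4  5
 A  0  1  2  3  3  3  4  5  5  5  5
 M  0  1  2  3  3  3  4  5  6  6  6
 P  0  1  2  3  3  3  4  5  6  7  7
 Z  0  1  2  3  3  3  4  5  6  7  8
 A  0  1  2  3  3  3  4  5  6  7  8
 X  0  1  2  3  4  4  4  5  6  7  8
dp[11][10] = 8. One LCS (by backtracking along matches): XPXZAMPZ.

8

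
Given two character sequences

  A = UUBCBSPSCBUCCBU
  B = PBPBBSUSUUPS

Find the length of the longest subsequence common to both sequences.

One common subsequence of length 6: B (A #3, B #4); then B (A #5, B #5); then S (A #6, B #6); then S (A #8, B #8); then U (A #11, B #9); then U (A #15, B #10), and the DP table's final entry dp[15][12] is also 6, so no common subsequence is longer.

6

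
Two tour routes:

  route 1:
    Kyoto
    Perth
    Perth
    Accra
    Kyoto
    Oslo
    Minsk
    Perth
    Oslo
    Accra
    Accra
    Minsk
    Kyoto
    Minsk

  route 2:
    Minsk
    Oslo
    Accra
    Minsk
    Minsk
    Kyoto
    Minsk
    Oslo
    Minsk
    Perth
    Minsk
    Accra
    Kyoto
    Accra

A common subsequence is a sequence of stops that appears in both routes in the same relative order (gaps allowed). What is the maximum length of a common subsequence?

Match Accra [4,3], Kyoto [5,6], Oslo [6,8], Minsk [7,9], Perth [8,10], Accra [10,12], Accra [11,14] — 7 stops in the same relative order in both. Since dp[14][14] = 7, nothing longer is possible.

7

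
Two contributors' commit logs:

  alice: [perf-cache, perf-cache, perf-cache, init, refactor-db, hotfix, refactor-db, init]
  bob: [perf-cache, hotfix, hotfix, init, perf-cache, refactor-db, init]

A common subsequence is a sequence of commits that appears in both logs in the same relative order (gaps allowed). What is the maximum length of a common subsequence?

Taking perf-cache [1,1]; then perf-cache [3,5]; then refactor-db [7,6]; then init [8,7] gives a common subsequence of length 4, and the DP table's final entry dp[8][7] is also 4, so no common subsequence is longer.

4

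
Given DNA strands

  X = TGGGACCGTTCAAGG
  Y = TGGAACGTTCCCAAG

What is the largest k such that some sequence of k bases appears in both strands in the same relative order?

12

Pick T at X[1]=Y[1], then G at X[2]=Y[2], then G at X[3]=Y[3], then A at X[5]=Y[5], then C at X[7]=Y[6], then G at X[8]=Y[7], then T at X[9]=Y[8], then T at X[10]=Y[9], then C at X[11]=Y[12], then A at X[12]=Y[13], then A at X[13]=Y[14], then G at X[15]=Y[15]; all 12 bases appear in both, in order. dp[15][15] = 12 confirms this is the maximum.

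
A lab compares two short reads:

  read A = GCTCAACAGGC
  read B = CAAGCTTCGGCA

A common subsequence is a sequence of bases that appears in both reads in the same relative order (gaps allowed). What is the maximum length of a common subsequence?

7

Let dp[i][j] be the LCS length of the first i bases of read A and the first j bases of read B. dp[i][j] = dp[i-1][j-1]+1 when the i-th and j-th bases match, else max(dp[i-1][j], dp[i][j-1]).
    ·  C  A  A  G  C  T  T  C  G  G  C  A
 ·  0  0  0  0  0  0  0  0  0  0  0  0  0
 G  0  0  0  0  1  1  1  1  1  1  1  1  1
 C  0  1  1  1  1  2  2  2  2  2  2  2  2
 T  0  1  1  1  1  2  3  3  3  3  3  3  3
 C  0  1  1  1  1  2  3  3  4  4  4  4  4
 A  0  1  2  2  2  2  3  3  4  4  4  4  5
 A  0  1  2  3  3  3  3  3  4  4  4  4  5
 C  0  1  2  3  3  4  4  4  4  4  4  5  5
 A  0  1  2  3  3  4  4  4  4  4  4  5  6
 G  0  1  2  3  4  4  4  4  4  5  5  5  6
 G  0  1  2  3  4  4  4  4  4  5  6  6  6
 C  0  1  2  3  4  5  5  5  5  5  6  7  7
dp[11][12] = 7. One LCS (by backtracking along matches): GCTCGGC.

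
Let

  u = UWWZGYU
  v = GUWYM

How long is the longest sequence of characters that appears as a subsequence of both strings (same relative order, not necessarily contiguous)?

3

Match U [1,2], W [3,3], Y [6,4] — 3 characters in the same relative order in both, and the DP table's final entry dp[7][5] is also 3, so no common subsequence is longer.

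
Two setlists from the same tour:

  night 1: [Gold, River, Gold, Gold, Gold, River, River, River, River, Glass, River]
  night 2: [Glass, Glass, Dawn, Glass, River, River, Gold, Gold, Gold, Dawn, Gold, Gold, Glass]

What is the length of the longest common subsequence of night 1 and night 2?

Taking Gold [1,8], then Gold [3,9], then Gold [4,11], then Gold [5,12], then Glass [10,13] gives a common subsequence of length 5. dp[11][13] = 5 confirms this is the maximum.

5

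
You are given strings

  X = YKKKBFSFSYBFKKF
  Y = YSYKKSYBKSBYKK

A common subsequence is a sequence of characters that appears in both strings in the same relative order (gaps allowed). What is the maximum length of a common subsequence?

One common subsequence of length 8: Y [1,3]; then K [2,4]; then K [3,5]; then K [4,9]; then B [5,11]; then Y [10,12]; then K [13,13]; then K [14,14], and the DP table's final entry dp[15][14] is also 8, so no common subsequence is longer.

8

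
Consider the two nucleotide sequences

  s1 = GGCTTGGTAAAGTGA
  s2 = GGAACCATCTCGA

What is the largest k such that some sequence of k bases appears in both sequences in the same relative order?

8

One common subsequence of length 8: G at s1[6]=s2[1], then G at s1[7]=s2[2], then A at s1[9]=s2[3], then A at s1[10]=s2[4], then A at s1[11]=s2[7], then T at s1[13]=s2[10], then G at s1[14]=s2[12], then A at s1[15]=s2[13]. The LCS DP gives dp[15][13] = 8, so this is optimal.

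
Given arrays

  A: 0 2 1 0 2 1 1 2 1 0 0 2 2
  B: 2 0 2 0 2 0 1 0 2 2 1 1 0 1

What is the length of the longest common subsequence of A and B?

Taking 0 (A #1, B #4); then 2 (A #2, B #5); then 1 (A #3, B #7); then 0 (A #4, B #8); then 2 (A #5, B #10); then 1 (A #6, B #11); then 1 (A #7, B #12); then 1 (A #9, B #14) gives a common subsequence of length 8, and the DP table's final entry dp[13][14] is also 8, so no common subsequence is longer.

8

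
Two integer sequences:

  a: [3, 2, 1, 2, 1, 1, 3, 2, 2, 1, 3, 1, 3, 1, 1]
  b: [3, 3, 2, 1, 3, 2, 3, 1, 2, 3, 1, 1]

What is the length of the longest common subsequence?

One common subsequence of length 10: 3 [1,2], 2 [4,3], 1 [6,4], 3 [7,5], 2 [9,6], 3 [11,7], 1 [12,8], 3 [13,10], 1 [14,11], 1 [15,12]. Since dp[15][12] = 10, nothing longer is possible.

10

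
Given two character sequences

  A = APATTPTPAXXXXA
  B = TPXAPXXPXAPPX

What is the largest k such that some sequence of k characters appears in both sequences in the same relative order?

7

Match P (A #2, B #2), A (A #3, B #4), P (A #8, B #5), X (A #10, B #6), X (A #11, B #7), X (A #12, B #9), X (A #13, B #13) — 7 characters in the same relative order in both. Since dp[14][13] = 7, nothing longer is possible.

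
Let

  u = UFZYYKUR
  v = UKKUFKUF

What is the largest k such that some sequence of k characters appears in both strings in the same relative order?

4

Taking U at u[1]=v[4], then F at u[2]=v[5], then K at u[6]=v[6], then U at u[7]=v[7] gives a common subsequence of length 4, and the DP table's final entry dp[8][8] is also 4, so no common subsequence is longer.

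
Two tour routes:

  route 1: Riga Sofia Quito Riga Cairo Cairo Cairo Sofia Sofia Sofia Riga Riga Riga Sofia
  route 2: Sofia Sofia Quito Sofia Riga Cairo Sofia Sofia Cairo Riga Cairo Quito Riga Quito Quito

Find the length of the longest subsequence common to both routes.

8

Taking Sofia at route 1[2]=route 2[2], then Quito at route 1[3]=route 2[3], then Riga at route 1[4]=route 2[5], then Cairo at route 1[7]=route 2[6], then Sofia at route 1[8]=route 2[7], then Sofia at route 1[9]=route 2[8], then Riga at route 1[11]=route 2[10], then Riga at route 1[12]=route 2[13] gives a common subsequence of length 8. Since dp[14][15] = 8, nothing longer is possible.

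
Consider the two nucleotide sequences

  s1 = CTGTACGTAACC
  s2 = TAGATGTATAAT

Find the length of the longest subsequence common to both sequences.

7

Taking T [2,5]; then G [3,6]; then T [4,7]; then A [5,8]; then T [8,9]; then A [9,10]; then A [10,11] gives a common subsequence of length 7. The LCS DP gives dp[12][12] = 7, so this is optimal.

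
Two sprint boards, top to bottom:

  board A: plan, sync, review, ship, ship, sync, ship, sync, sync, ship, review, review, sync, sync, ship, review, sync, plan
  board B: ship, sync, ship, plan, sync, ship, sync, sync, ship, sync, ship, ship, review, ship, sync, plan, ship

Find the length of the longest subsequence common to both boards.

12

Pick sync at board A[2]=board B[2] → ship at board A[4]=board B[3] → sync at board A[6]=board B[5] → ship at board A[7]=board B[6] → sync at board A[8]=board B[7] → sync at board A[9]=board B[8] → ship at board A[10]=board B[9] → sync at board A[13]=board B[10] → ship at board A[15]=board B[12] → review at board A[16]=board B[13] → sync at board A[17]=board B[15] → plan at board A[18]=board B[16]; all 12 tasks appear in both, in order. The LCS DP gives dp[18][17] = 12, so this is optimal.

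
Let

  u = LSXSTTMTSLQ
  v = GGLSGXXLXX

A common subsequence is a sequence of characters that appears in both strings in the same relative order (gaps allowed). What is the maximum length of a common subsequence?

4

Taking L [1,3] → S [2,4] → X [3,7] → L [10,8] gives a common subsequence of length 4. Since dp[11][10] = 4, nothing longer is possible.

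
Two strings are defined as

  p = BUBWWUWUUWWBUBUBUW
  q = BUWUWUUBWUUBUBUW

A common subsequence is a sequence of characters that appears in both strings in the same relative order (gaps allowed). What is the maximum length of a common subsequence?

14

Match B [1,1], U [2,2], W [5,3], U [6,4], W [7,5], U [8,6], U [9,7], W [10,9], U [13,11], B [14,12], U [15,13], B [16,14], U [17,15], W [18,16] — 14 characters in the same relative order in both. The LCS DP gives dp[18][16] = 14, so this is optimal.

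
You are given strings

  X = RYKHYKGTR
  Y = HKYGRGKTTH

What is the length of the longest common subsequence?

4

Pick K [3,2]; then Y [5,3]; then K [6,7]; then T [8,9]; all 4 characters appear in both, in order, and the DP table's final entry dp[9][10] is also 4, so no common subsequence is longer.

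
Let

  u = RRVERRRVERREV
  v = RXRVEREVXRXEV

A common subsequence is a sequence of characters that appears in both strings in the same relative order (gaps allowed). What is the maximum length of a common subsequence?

Pick R [1,1] → R [2,3] → V [3,4] → E [4,5] → R [5,6] → V [8,8] → R [10,10] → E [12,12] → V [13,13]; all 9 characters appear in both, in order. dp[13][13] = 9 confirms this is the maximum.

9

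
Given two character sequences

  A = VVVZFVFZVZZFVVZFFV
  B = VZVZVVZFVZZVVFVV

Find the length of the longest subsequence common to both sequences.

12

One common subsequence of length 12: V at A[1]=B[3], then V at A[2]=B[5], then V at A[3]=B[6], then Z at A[4]=B[7], then F at A[7]=B[8], then V at A[9]=B[9], then Z at A[10]=B[10], then Z at A[11]=B[11], then V at A[13]=B[12], then V at A[14]=B[13], then F at A[16]=B[14], then V at A[18]=B[16]. Since dp[18][16] = 12, nothing longer is possible.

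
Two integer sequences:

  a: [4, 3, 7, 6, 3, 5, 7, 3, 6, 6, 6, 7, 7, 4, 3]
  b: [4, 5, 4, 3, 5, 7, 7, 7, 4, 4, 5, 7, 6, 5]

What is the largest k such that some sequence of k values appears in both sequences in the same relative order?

Pick 4 [1,3], 3 [5,4], 5 [6,5], 7 [7,6], 7 [12,7], 7 [13,8], 4 [14,10]; all 7 values appear in both, in order, and the DP table's final entry dp[15][14] is also 7, so no common subsequence is longer.

7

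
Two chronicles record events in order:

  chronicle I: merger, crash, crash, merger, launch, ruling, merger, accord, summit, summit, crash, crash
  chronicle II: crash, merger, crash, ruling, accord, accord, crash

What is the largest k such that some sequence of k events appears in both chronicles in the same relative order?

5

One common subsequence of length 5: merger [1,2]; then crash [3,3]; then ruling [6,4]; then accord [8,6]; then crash [12,7], and the DP table's final entry dp[12][7] is also 5, so no common subsequence is longer.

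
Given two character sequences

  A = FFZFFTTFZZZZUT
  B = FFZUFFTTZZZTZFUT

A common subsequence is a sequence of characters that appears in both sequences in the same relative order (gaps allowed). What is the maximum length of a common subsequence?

13

Match F at A[1]=B[1]; then F at A[2]=B[2]; then Z at A[3]=B[3]; then F at A[4]=B[5]; then F at A[5]=B[6]; then T at A[6]=B[7]; then T at A[7]=B[8]; then Z at A[9]=B[9]; then Z at A[10]=B[10]; then Z at A[11]=B[11]; then Z at A[12]=B[13]; then U at A[13]=B[15]; then T at A[14]=B[16] — 13 characters in the same relative order in both. dp[14][16] = 13 confirms this is the maximum.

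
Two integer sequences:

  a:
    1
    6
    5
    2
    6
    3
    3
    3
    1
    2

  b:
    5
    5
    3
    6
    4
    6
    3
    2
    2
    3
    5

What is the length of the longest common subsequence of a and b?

4

Match 6 (a #2, b #4), 6 (a #5, b #6), 3 (a #6, b #7), 3 (a #7, b #10) — 4 values in the same relative order in both, and the DP table's final entry dp[10][11] is also 4, so no common subsequence is longer.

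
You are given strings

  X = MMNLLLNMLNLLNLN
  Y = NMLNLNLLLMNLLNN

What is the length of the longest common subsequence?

Taking M [1,2], N [3,6], L [4,7], L [5,8], L [6,9], M [8,10], N [10,11], L [11,12], L [12,13], N [13,14], N [15,15] gives a common subsequence of length 11. Since dp[15][15] = 11, nothing longer is possible.

11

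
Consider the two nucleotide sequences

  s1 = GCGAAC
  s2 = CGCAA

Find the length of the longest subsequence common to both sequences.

4

Let dp[i][j] be the LCS length of the first i bases of s1 and the first j bases of s2. dp[i][j] = dp[i-1][j-1]+1 when the i-th and j-th bases match, else max(dp[i-1][j], dp[i][j-1]).
    ·  C  G  C  A  A
 ·  0  0  0  0  0  0
 G  0  0  1  1  1  1
 C  0  1  1  2  2  2
 G  0  1  2  2  2  2
 A  0  1  2  2  3  3
 A  0  1  2  2  3  4
 C  0  1  2  3  3  4
dp[6][5] = 4. One LCS (by backtracking along matches): GCAA.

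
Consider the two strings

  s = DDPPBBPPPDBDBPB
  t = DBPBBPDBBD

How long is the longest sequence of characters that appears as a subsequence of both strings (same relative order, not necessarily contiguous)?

One common subsequence of length 8: D [1,1]; then P [4,3]; then B [5,4]; then B [6,5]; then P [9,6]; then D [10,7]; then B [11,9]; then D [12,10]. The LCS DP gives dp[15][10] = 8, so this is optimal.

8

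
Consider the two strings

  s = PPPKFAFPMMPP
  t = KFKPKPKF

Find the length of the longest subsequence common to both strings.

4

One common subsequence of length 4: P [1,4], P [3,6], K [4,7], F [7,8]. dp[12][8] = 4 confirms this is the maximum.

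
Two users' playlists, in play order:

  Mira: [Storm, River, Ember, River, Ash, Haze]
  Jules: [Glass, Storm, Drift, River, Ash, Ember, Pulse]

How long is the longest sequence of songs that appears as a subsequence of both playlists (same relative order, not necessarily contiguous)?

Pick Storm [1,2], River [2,4], Ember [3,6]; all 3 songs appear in both, in order. Since dp[6][7] = 3, nothing longer is possible.

3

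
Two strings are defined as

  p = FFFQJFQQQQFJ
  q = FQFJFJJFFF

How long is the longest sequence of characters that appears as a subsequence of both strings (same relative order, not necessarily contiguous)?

6

Taking F (p #1, q #1) → F (p #2, q #3) → F (p #3, q #5) → J (p #5, q #7) → F (p #6, q #9) → F (p #11, q #10) gives a common subsequence of length 6. The LCS DP gives dp[12][10] = 6, so this is optimal.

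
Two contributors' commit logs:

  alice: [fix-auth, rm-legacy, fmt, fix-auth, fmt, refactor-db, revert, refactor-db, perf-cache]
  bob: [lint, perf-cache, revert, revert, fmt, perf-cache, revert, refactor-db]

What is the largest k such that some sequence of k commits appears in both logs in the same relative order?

Taking fmt (alice #3, bob #5); then revert (alice #7, bob #7); then refactor-db (alice #8, bob #8) gives a common subsequence of length 3. The LCS DP gives dp[9][8] = 3, so this is optimal.

3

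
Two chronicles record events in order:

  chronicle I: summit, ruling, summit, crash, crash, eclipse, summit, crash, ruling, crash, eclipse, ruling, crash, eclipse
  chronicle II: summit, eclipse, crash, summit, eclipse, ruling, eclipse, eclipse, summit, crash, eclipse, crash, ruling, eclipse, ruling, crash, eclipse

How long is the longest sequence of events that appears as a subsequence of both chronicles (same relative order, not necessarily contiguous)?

Match summit (chronicle I #1, chronicle II #4), ruling (chronicle I #2, chronicle II #6), summit (chronicle I #3, chronicle II #9), crash (chronicle I #5, chronicle II #10), eclipse (chronicle I #6, chronicle II #11), crash (chronicle I #8, chronicle II #12), ruling (chronicle I #9, chronicle II #13), eclipse (chronicle I #11, chronicle II #14), ruling (chronicle I #12, chronicle II #15), crash (chronicle I #13, chronicle II #16), eclipse (chronicle I #14, chronicle II #17) — 11 events in the same relative order in both, and the DP table's final entry dp[14][17] is also 11, so no common subsequence is longer.

11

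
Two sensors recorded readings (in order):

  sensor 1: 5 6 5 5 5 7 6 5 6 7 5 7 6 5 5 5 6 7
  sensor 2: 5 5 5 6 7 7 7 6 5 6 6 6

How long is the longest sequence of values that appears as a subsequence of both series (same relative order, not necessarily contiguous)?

9

Taking 5 [1,1] → 5 [3,2] → 5 [4,3] → 7 [6,7] → 6 [7,8] → 5 [8,9] → 6 [9,10] → 6 [13,11] → 6 [17,12] gives a common subsequence of length 9. Since dp[18][12] = 9, nothing longer is possible.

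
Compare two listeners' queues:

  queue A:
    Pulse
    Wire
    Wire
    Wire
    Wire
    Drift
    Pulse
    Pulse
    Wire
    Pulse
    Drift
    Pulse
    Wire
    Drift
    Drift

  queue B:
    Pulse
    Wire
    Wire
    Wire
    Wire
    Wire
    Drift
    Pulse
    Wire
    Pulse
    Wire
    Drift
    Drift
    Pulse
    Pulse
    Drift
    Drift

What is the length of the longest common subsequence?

13

Match Pulse (queue A #1, queue B #1); then Wire (queue A #2, queue B #3); then Wire (queue A #3, queue B #4); then Wire (queue A #4, queue B #5); then Wire (queue A #5, queue B #6); then Drift (queue A #6, queue B #7); then Pulse (queue A #7, queue B #8); then Pulse (queue A #8, queue B #10); then Wire (queue A #9, queue B #11); then Pulse (queue A #10, queue B #14); then Pulse (queue A #12, queue B #15); then Drift (queue A #14, queue B #16); then Drift (queue A #15, queue B #17) — 13 songs in the same relative order in both, and the DP table's final entry dp[15][17] is also 13, so no common subsequence is longer.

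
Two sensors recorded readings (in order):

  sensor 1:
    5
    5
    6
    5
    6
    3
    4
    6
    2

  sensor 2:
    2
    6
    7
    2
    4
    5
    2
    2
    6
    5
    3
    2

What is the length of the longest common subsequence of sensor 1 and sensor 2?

5

Taking 5 [1,6], then 6 [3,9], then 5 [4,10], then 3 [6,11], then 2 [9,12] gives a common subsequence of length 5, and the DP table's final entry dp[9][12] is also 5, so no common subsequence is longer.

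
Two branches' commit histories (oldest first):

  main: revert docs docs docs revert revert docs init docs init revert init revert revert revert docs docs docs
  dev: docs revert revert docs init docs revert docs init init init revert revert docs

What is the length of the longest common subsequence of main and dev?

11

Taking revert (main #1, dev #3), then docs (main #2, dev #4), then docs (main #4, dev #6), then revert (main #6, dev #7), then docs (main #7, dev #8), then init (main #8, dev #9), then init (main #10, dev #10), then init (main #12, dev #11), then revert (main #14, dev #12), then revert (main #15, dev #13), then docs (main #18, dev #14) gives a common subsequence of length 11. dp[18][14] = 11 confirms this is the maximum.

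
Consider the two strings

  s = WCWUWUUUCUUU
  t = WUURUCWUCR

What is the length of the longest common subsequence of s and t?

One common subsequence of length 6: W at s[3]=t[1] → U at s[4]=t[2] → U at s[6]=t[3] → U at s[7]=t[5] → U at s[8]=t[8] → C at s[9]=t[9]. Since dp[12][10] = 6, nothing longer is possible.

6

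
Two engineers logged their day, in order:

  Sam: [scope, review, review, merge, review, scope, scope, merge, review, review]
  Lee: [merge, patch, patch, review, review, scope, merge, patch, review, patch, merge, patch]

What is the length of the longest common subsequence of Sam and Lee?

5

Match review (Sam #2, Lee #4) → review (Sam #3, Lee #5) → merge (Sam #4, Lee #7) → review (Sam #5, Lee #9) → merge (Sam #8, Lee #11) — 5 tasks in the same relative order in both, and the DP table's final entry dp[10][12] is also 5, so no common subsequence is longer.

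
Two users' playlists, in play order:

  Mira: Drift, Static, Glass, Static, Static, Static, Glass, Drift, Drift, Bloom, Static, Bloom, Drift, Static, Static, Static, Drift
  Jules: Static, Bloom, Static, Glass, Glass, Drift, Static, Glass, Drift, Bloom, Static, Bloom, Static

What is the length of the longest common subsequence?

Match Static at Mira[2]=Jules[3], then Glass at Mira[3]=Jules[5], then Static at Mira[6]=Jules[7], then Glass at Mira[7]=Jules[8], then Drift at Mira[9]=Jules[9], then Bloom at Mira[10]=Jules[10], then Static at Mira[11]=Jules[11], then Bloom at Mira[12]=Jules[12], then Static at Mira[16]=Jules[13] — 9 songs in the same relative order in both, and the DP table's final entry dp[17][13] is also 9, so no common subsequence is longer.

9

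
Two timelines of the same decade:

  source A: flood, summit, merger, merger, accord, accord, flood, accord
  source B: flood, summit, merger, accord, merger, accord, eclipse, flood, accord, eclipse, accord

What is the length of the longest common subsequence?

7

Pick flood [1,1], summit [2,2], merger [3,3], merger [4,5], accord [5,6], accord [6,9], accord [8,11]; all 7 events appear in both, in order. dp[8][11] = 7 confirms this is the maximum.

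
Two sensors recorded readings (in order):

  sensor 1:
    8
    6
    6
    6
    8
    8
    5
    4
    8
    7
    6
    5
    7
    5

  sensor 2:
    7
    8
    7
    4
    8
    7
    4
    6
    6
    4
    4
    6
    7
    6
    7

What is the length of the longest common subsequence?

Pick 8 at sensor 1[1]=sensor 2[5], then 6 at sensor 1[2]=sensor 2[8], then 6 at sensor 1[3]=sensor 2[9], then 6 at sensor 1[4]=sensor 2[12], then 7 at sensor 1[10]=sensor 2[13], then 6 at sensor 1[11]=sensor 2[14], then 7 at sensor 1[13]=sensor 2[15]; all 7 values appear in both, in order, and the DP table's final entry dp[14][15] is also 7, so no common subsequence is longer.

7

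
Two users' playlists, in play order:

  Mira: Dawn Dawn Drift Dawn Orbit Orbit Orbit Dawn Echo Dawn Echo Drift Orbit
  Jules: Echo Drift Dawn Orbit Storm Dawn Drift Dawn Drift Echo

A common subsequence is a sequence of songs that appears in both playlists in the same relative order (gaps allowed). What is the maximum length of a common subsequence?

6

One common subsequence of length 6: Drift (Mira #3, Jules #2), then Dawn (Mira #4, Jules #3), then Orbit (Mira #5, Jules #4), then Dawn (Mira #8, Jules #6), then Dawn (Mira #10, Jules #8), then Echo (Mira #11, Jules #10), and the DP table's final entry dp[13][10] is also 6, so no common subsequence is longer.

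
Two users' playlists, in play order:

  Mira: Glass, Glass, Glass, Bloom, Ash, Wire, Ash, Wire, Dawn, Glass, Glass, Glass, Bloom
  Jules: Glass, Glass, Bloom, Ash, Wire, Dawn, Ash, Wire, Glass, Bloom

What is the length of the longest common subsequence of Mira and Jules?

Taking Glass [2,1], Glass [3,2], Bloom [4,3], Ash [5,4], Wire [6,5], Ash [7,7], Wire [8,8], Glass [12,9], Bloom [13,10] gives a common subsequence of length 9. dp[13][10] = 9 confirms this is the maximum.

9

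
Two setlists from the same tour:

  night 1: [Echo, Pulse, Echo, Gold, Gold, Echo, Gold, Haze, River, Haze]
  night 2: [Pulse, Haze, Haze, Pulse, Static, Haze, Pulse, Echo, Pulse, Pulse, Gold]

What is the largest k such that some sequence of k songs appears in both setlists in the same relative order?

3

Pick Echo (night 1 #1, night 2 #8); then Pulse (night 1 #2, night 2 #10); then Gold (night 1 #7, night 2 #11); all 3 songs appear in both, in order. dp[10][11] = 3 confirms this is the maximum.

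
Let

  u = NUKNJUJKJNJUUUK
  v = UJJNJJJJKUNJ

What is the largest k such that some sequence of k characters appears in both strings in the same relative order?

Pick U at u[2]=v[1]; then N at u[4]=v[4]; then J at u[5]=v[7]; then J at u[7]=v[8]; then K at u[8]=v[9]; then N at u[10]=v[11]; then J at u[11]=v[12]; all 7 characters appear in both, in order. The LCS DP gives dp[15][12] = 7, so this is optimal.

7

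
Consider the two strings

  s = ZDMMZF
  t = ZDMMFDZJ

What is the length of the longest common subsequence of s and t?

Let dp[i][j] be the LCS length of the first i characters of s and the first j characters of t. dp[i][j] = dp[i-1][j-1]+1 when the i-th and j-th characters match, else max(dp[i-1][j], dp[i][j-1]).
    ·  Z  D  M  M  F  D  Z  J
 ·  0  0  0  0  0  0  0  0  0
 Z  0  1  1  1  1  1  1  1  1
 D  0  1  2  2  2  2  2  2  2
 M  0  1  2  3  3  3  3  3  3
 M  0  1  2  3  4  4  4  4  4
 Z  0  1  2  3  4  4  4  5  5
 F  0  1  2  3  4  5  5  5  5
dp[6][8] = 5. One LCS (by backtracking along matches): ZDMMZ.

5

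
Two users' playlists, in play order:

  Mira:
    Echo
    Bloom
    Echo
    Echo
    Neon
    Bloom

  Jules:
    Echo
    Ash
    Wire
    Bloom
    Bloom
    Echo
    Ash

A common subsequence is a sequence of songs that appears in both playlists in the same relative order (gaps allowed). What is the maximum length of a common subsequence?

3

Match Echo [1,1], Bloom [2,5], Echo [3,6] — 3 songs in the same relative order in both. The LCS DP gives dp[6][7] = 3, so this is optimal.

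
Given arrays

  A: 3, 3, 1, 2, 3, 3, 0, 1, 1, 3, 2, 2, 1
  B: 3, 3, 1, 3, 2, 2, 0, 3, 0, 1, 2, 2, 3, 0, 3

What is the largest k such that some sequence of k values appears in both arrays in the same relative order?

Match 3 at A[1]=B[1]; then 3 at A[2]=B[2]; then 1 at A[3]=B[3]; then 2 at A[4]=B[6]; then 3 at A[6]=B[8]; then 0 at A[7]=B[9]; then 1 at A[9]=B[10]; then 2 at A[11]=B[11]; then 2 at A[12]=B[12] — 9 values in the same relative order in both, and the DP table's final entry dp[13][15] is also 9, so no common subsequence is longer.

9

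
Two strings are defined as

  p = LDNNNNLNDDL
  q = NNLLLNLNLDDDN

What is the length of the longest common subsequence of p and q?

7

Match N (p #3, q #1); then N (p #4, q #2); then N (p #5, q #6); then N (p #6, q #8); then L (p #7, q #9); then D (p #9, q #11); then D (p #10, q #12) — 7 characters in the same relative order in both. The LCS DP gives dp[11][13] = 7, so this is optimal.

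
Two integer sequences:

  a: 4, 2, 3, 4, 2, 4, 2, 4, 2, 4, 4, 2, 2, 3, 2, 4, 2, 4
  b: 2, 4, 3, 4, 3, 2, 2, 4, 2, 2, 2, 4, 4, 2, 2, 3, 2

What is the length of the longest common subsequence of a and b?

13

Pick 4 [1,2], then 3 [3,3], then 4 [4,4], then 2 [5,7], then 4 [6,8], then 2 [7,10], then 2 [9,11], then 4 [10,12], then 4 [11,13], then 2 [12,14], then 2 [13,15], then 3 [14,16], then 2 [17,17]; all 13 values appear in both, in order. The LCS DP gives dp[18][17] = 13, so this is optimal.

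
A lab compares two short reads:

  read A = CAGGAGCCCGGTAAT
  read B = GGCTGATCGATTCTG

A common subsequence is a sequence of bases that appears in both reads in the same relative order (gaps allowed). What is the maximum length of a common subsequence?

7

Taking C [1,3] → G [4,5] → A [5,6] → C [9,8] → G [10,9] → T [12,12] → T [15,14] gives a common subsequence of length 7. dp[15][15] = 7 confirms this is the maximum.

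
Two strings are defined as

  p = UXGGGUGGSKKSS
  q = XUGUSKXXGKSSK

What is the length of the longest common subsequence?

One common subsequence of length 8: U (p #1, q #2), G (p #5, q #3), U (p #6, q #4), S (p #9, q #5), K (p #10, q #6), K (p #11, q #10), S (p #12, q #11), S (p #13, q #12). dp[13][13] = 8 confirms this is the maximum.

8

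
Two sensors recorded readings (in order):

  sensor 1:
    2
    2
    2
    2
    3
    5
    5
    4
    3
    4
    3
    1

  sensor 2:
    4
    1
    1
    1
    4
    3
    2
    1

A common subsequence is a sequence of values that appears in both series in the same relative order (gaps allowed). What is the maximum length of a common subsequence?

4

Let dp[i][j] be the LCS length of the first i values of sensor 1 and the first j values of sensor 2. dp[i][j] = dp[i-1][j-1]+1 when the i-th and j-th values match, else max(dp[i-1][j], dp[i][j-1]).
    ·  4  1  1  1  4  3  2  1
 ·  0  0  0  0  0  0  0  0  0
 2  0  0  0  0  0  0  0  1  1
 2  0  0  0  0  0  0  0  1  1
 2  0  0  0  0  0  0  0  1  1
 2  0  0  0  0  0  0  0  1  1
 3  0  0  0  0  0  0  1  1  1
 5  0  0  0  0  0  0  1  1  1
 5  0  0  0  0  0  0  1  1  1
 4  0  1  1  1  1  1  1  1  1
 3  0  1  1  1  1  1  2  2  2
 4  0  1  1  1  1  2  2  2  2
 3  0  1  1  1  1  2  3  3  3
 1  0  1  2  2  2  2  3  3  4
dp[12][8] = 4. One LCS (by backtracking along matches): 4, 4, 3, 1.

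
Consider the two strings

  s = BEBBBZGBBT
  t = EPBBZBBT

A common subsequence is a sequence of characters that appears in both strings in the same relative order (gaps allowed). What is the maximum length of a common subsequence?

7

Let dp[i][j] be the LCS length of the first i characters of s and the first j characters of t. dp[i][j] = dp[i-1][j-1]+1 when the i-th and j-th characters match, else max(dp[i-1][j], dp[i][j-1]).
    ·  E  P  B  B  Z  B  B  T
 ·  0  0  0  0  0  0  0  0  0
 B  0  0  0  1  1  1  1  1  1
 E  0  1  1  1  1  1  1  1  1
 B  0  1  1  2  2  2  2  2  2
 B  0  1  1  2  3  3  3  3  3
 B  0  1  1  2  3  3  4  4  4
 Z  0  1  1  2  3  4  4  4  4
 G  0  1  1  2  3  4  4  4  4
 B  0  1  1  2  3  4  5  5  5
 B  0  1  1  2  3  4  5  6  6
 T  0  1  1  2  3  4  5  6  7
dp[10][8] = 7. One LCS (by backtracking along matches): EBBZBBT.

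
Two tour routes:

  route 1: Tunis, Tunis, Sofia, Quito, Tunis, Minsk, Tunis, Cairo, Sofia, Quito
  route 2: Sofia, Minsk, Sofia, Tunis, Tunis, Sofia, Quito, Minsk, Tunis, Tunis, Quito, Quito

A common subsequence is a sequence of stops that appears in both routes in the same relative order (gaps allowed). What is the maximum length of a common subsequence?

Match Tunis (route 1 #1, route 2 #4); then Tunis (route 1 #2, route 2 #5); then Sofia (route 1 #3, route 2 #6); then Quito (route 1 #4, route 2 #7); then Tunis (route 1 #5, route 2 #9); then Tunis (route 1 #7, route 2 #10); then Quito (route 1 #10, route 2 #12) — 7 stops in the same relative order in both, and the DP table's final entry dp[10][12] is also 7, so no common subsequence is longer.

7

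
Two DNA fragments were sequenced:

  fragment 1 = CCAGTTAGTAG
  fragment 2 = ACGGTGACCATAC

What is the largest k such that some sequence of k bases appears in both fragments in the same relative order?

6

Match C [1,2], then G [4,4], then T [5,5], then A [7,10], then T [9,11], then A [10,12] — 6 bases in the same relative order in both, and the DP table's final entry dp[11][13] is also 6, so no common subsequence is longer.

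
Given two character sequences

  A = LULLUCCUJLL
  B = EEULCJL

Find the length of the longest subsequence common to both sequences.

Pick U at A[2]=B[3], then L at A[4]=B[4], then C at A[7]=B[5], then J at A[9]=B[6], then L at A[11]=B[7]; all 5 characters appear in both, in order. The LCS DP gives dp[11][7] = 5, so this is optimal.

5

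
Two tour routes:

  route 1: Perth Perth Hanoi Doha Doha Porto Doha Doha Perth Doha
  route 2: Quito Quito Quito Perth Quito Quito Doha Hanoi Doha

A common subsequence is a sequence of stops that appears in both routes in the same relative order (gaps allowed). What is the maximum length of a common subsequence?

One common subsequence of length 3: Perth (route 1 #1, route 2 #4), Hanoi (route 1 #3, route 2 #8), Doha (route 1 #10, route 2 #9), and the DP table's final entry dp[10][9] is also 3, so no common subsequence is longer.

3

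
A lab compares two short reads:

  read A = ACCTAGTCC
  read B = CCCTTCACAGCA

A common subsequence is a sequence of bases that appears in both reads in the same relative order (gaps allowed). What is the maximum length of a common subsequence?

One common subsequence of length 6: C (read A #2, read B #2), then C (read A #3, read B #3), then T (read A #4, read B #5), then A (read A #5, read B #9), then G (read A #6, read B #10), then C (read A #8, read B #11), and the DP table's final entry dp[9][12] is also 6, so no common subsequence is longer.

6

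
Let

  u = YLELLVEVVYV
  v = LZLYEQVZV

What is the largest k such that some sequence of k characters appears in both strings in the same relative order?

5

One common subsequence of length 5: L [2,1], L [4,3], E [7,5], V [8,7], V [11,9]. Since dp[11][9] = 5, nothing longer is possible.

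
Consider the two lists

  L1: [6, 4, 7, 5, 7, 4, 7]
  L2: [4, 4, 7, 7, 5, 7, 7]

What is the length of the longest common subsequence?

5

Pick 4 at L1[2]=L2[2] → 7 at L1[3]=L2[4] → 5 at L1[4]=L2[5] → 7 at L1[5]=L2[6] → 7 at L1[7]=L2[7]; all 5 values appear in both, in order. Since dp[7][7] = 5, nothing longer is possible.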